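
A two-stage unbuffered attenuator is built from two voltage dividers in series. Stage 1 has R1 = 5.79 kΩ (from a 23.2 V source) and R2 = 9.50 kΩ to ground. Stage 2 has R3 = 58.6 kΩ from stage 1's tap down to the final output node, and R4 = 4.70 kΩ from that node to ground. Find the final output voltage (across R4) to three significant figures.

Stage 2 presents R3+R4 = 63.30 kΩ as a load on stage 1's tap.
Stage 1's lower leg becomes R2‖(R3+R4) = 8.260 kΩ, so V_mid = 23.2 × 8.260/14.05 = 13.64 V.
Stage 2 is itself unloaded: V_out = V_mid × R4/(R3+R4) = 13.64 × 4.70/63.30 = 1.01 V.

V_out ≈ 1.01 V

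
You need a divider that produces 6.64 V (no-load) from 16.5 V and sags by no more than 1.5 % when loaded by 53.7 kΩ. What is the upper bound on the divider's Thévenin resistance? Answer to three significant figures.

Loading drop = R_th/(R_th + R_L) ≤ 0.0150, so R_th ≤ R_L · ε/(1−ε) = 53.7 kΩ × 0.0150/0.9850 = 818 Ω.
(Any R1, R2 with R2/(R1+R2) = 0.402 and R1‖R2 ≤ 818 Ω will meet the spec.)

R_th ≤ 818 Ω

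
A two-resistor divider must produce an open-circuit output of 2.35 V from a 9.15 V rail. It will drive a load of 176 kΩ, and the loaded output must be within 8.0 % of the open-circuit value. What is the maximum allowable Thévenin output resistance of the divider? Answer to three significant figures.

Loading drop = R_th/(R_th + R_L) ≤ 0.0800, so R_th ≤ R_L · ε/(1−ε) = 176 kΩ × 0.0800/0.9200 = 15.3 kΩ.
(Any R1, R2 with R2/(R1+R2) = 0.257 and R1‖R2 ≤ 15.3 kΩ will meet the spec.)

R_th ≤ 15.3 kΩ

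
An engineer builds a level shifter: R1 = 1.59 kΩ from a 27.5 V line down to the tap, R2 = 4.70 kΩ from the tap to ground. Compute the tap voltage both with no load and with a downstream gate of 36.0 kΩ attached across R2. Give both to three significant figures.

Open-circuit: V = 27.5 × 4.70/(1.59 + 4.70) = 20.5 V.
With the load, R2 becomes R2‖R_L = 4.157 kΩ, so V = 27.5 × 4.157/5.747 = 19.9 V.

Unloaded: 20.5 V; loaded: 19.9 V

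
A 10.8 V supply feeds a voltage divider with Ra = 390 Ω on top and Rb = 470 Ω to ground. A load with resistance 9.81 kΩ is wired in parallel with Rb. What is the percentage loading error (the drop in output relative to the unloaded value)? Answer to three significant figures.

2.13 %

The divider's output (Thévenin) resistance is Ra‖Rb = 213.1 Ω.
Fractional drop under load = R_th/(R_th + R_L) = 213.1 / (213.1 + 9810) = 0.02126.
So the output falls by 2.13 %.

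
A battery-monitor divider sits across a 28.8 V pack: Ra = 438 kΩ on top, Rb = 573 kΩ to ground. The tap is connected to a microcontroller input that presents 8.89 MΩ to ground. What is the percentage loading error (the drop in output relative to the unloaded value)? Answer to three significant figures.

2.72 %

The divider's output (Thévenin) resistance is Ra‖Rb = 248.2 kΩ.
Fractional drop under load = R_th/(R_th + R_L) = 248.2 / (248.2 + 8890) = 0.02717.
So the output falls by 2.72 %.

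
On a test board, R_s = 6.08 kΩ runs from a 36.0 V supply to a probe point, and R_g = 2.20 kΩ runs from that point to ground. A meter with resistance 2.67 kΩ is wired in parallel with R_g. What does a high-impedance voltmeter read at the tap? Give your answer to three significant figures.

V_out ≈ 5.96 V

The load sits in parallel with R_g: R_g‖R_L = (2.20 × 2.67) / (2.20 + 2.67) = 1.206 kΩ.
V_out = 36.0 × 1.206 / (6.08 + 1.206) = 36.0 × 1.206/7.286 = 5.96 V.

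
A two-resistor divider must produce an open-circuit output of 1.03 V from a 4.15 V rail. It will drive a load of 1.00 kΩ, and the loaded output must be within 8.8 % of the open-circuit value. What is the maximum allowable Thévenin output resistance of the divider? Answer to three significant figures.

Loading drop = R_th/(R_th + R_L) ≤ 0.0880, so R_th ≤ R_L · ε/(1−ε) = 1.00 kΩ × 0.0880/0.9120 = 96.5 Ω.
(Any R1, R2 with R2/(R1+R2) = 0.248 and R1‖R2 ≤ 96.5 Ω will meet the spec.)

R_th ≤ 96.5 Ω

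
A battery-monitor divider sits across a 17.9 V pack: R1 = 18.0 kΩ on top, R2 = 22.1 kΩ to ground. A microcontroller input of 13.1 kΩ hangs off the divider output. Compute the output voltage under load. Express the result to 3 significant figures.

V_out ≈ 5.61 V

The load sits in parallel with R2: R2‖R_L = (22.1 × 13.1) / (22.1 + 13.1) = 8.225 kΩ.
V_out = 17.9 × 8.225 / (18.0 + 8.225) = 17.9 × 8.225/26.22 = 5.61 V.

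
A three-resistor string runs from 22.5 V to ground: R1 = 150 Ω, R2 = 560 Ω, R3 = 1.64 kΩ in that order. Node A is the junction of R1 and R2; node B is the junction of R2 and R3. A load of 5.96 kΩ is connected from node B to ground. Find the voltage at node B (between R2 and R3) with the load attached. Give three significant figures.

At node B, R3 is in parallel with the load: R3‖R_L = 1286 Ω.
Below node A the resistance is R2 + (R3‖R_L) = 1846 Ω, so V_A = 22.5 × 1846/1996 = 20.81 V.
Then V_B = V_A × (R3‖R_L)/(R2 + R3‖R_L) = 20.81 × 1286/1846 = 14.5 V.

V ≈ 14.5 V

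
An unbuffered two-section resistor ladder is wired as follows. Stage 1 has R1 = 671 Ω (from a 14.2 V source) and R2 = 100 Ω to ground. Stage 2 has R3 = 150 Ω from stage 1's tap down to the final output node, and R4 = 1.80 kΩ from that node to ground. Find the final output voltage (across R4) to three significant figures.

Stage 2 presents R3+R4 = 1950 Ω as a load on stage 1's tap.
Stage 1's lower leg becomes R2‖(R3+R4) = 95.12 Ω, so V_mid = 14.2 × 95.12/766.1 = 1.763 V.
Stage 2 is itself unloaded: V_out = V_mid × R4/(R3+R4) = 1.763 × 1800/1950 = 1.63 V.

V_out ≈ 1.63 V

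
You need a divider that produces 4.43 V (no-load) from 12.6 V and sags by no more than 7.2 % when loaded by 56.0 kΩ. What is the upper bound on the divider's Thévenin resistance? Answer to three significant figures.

R_th ≤ 4.34 kΩ

Loading drop = R_th/(R_th + R_L) ≤ 0.0720, so R_th ≤ R_L · ε/(1−ε) = 56.0 kΩ × 0.0720/0.9280 = 4.34 kΩ.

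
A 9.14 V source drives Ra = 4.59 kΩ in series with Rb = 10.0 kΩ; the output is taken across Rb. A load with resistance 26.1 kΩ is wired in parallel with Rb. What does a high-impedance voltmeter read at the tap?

V_out ≈ 5.59 V

The load sits in parallel with Rb: Rb‖R_L = (10.0 × 26.1) / (10.0 + 26.1) = 7.230 kΩ.
V_out = 9.14 × 7.230 / (4.59 + 7.230) = 9.14 × 7.230/11.82 = 5.59 V.
(Unloaded it would have been 6.26 V.)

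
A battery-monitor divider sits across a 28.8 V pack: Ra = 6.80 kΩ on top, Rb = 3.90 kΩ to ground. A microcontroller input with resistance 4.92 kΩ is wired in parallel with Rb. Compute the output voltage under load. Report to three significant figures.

The load sits in parallel with Rb: Rb‖R_L = (3.90 × 4.92) / (3.90 + 4.92) = 2.176 kΩ.
V_out = 28.8 × 2.176 / (6.80 + 2.176) = 28.8 × 2.176/8.976 = 6.98 V.
(Unloaded it would have been 10.5 V.)

V_out ≈ 6.98 V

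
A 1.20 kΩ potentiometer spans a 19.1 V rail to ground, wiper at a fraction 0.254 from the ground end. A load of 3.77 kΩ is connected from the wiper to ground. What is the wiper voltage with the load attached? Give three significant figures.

The wiper splits the pot into (1−α)R = 895.2 Ω above and αR = 304.8 Ω below.
Lower section ‖ load = 282.0 Ω.
V_wiper = 19.1 × 282.0/(895.2 + 282.0) = 4.58 V.

V ≈ 4.58 V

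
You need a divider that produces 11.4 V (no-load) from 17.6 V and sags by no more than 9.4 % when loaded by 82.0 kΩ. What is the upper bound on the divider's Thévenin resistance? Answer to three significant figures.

R_th ≤ 8.51 kΩ

Loading drop = R_th/(R_th + R_L) ≤ 0.0940, so R_th ≤ R_L · ε/(1−ε) = 82.0 kΩ × 0.0940/0.9060 = 8.51 kΩ.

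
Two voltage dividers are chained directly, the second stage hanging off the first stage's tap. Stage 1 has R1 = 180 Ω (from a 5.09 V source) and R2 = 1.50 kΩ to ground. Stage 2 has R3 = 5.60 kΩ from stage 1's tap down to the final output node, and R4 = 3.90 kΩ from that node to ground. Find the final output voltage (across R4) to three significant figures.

Stage 2 presents R3+R4 = 9500 Ω as a load on stage 1's tap.
Stage 1's lower leg becomes R2‖(R3+R4) = 1295 Ω, so V_mid = 5.09 × 1295/1475 = 4.469 V.
Stage 2 is itself unloaded: V_out = V_mid × R4/(R3+R4) = 4.469 × 3900/9500 = 1.83 V.

V_out ≈ 1.83 V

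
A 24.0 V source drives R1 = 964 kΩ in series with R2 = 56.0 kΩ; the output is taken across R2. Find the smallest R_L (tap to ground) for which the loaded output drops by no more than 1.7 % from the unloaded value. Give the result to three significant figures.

R_L(min) ≈ 3.06 MΩ

Output resistance R_th = R1‖R2 = (964 × 56.0)/1020 = 52.93 kΩ.
The fractional drop is R_th/(R_th + R_L); requiring this ≤ 0.0170 gives R_L ≥ R_th(1/0.0170 − 1) = 52.93 × 57.82 = 3.06 MΩ.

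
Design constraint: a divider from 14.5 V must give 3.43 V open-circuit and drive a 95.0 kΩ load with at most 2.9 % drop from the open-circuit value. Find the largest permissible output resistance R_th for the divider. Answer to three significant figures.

Loading drop = R_th/(R_th + R_L) ≤ 0.0290, so R_th ≤ R_L · ε/(1−ε) = 95.0 kΩ × 0.0290/0.9710 = 2.84 kΩ.

R_th ≤ 2.84 kΩ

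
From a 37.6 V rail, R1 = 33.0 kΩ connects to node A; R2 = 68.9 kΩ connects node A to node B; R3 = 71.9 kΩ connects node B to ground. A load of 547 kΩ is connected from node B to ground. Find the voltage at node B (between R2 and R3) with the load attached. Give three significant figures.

V ≈ 14.4 V

At node B, R3 is in parallel with the load: R3‖R_L = 63.55 kΩ.
Below node A the resistance is R2 + (R3‖R_L) = 132.4 kΩ, so V_A = 37.6 × 132.4/165.4 = 30.10 V.
Then V_B = V_A × (R3‖R_L)/(R2 + R3‖R_L) = 30.10 × 63.55/132.4 = 14.4 V.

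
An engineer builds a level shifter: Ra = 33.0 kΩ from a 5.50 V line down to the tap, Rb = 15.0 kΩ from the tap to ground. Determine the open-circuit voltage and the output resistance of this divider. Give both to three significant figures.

V_th = 1.72 V, R_th = 10.3 kΩ

V_th is the open-circuit tap voltage: 5.50 × 15.0/(33.0 + 15.0) = 1.72 V.
With the supply zeroed, Ra and Rb appear in parallel from the tap: R_th = Ra‖Rb = (33.0 × 15.0)/48.00 = 10.3 kΩ.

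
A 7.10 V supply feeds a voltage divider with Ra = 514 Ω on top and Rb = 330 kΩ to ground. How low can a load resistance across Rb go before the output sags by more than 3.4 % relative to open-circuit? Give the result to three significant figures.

Output resistance R_th = Ra‖Rb = (514 × 330000)/330500 = 513.2 Ω.
The fractional drop is R_th/(R_th + R_L); requiring this ≤ 0.0340 gives R_L ≥ R_th(1/0.0340 − 1) = 513.2 × 28.41 = 14.6 kΩ.

R_L(min) ≈ 14.6 kΩ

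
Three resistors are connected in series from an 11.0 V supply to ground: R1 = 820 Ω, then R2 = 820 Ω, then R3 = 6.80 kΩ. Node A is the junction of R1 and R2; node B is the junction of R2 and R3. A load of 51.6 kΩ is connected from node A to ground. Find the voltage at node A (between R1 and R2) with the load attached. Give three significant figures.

V ≈ 9.79 V

Below node A the series string R2+R3 = 7620 Ω sits in parallel with the 51600 Ω load: 6640 Ω.
V_A = 11.0 × 6640/(820 + 6640) = 9.79 V.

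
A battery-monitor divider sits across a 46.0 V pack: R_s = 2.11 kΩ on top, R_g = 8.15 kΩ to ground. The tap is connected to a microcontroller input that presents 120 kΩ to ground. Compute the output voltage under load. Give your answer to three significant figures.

The load sits in parallel with R_g: R_g‖R_L = (8.15 × 120) / (8.15 + 120) = 7.632 kΩ.
V_out = 46.0 × 7.632 / (2.11 + 7.632) = 46.0 × 7.632/9.742 = 36.0 V.

V_out ≈ 36.0 V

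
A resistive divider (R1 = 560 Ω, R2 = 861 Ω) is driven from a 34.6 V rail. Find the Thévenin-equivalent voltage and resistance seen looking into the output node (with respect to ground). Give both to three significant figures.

V_th = 21.0 V, R_th = 339 Ω

V_th is the open-circuit tap voltage: 34.6 × 861/(560 + 861) = 21.0 V.
With the supply zeroed, R1 and R2 appear in parallel from the tap: R_th = R1‖R2 = (560 × 861)/1421 = 339 Ω.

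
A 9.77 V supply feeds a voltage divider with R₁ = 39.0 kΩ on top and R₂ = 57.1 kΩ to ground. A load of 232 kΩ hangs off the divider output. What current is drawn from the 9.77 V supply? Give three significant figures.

I ≈ 0.115 mA

R₂‖R_L = 45.82 kΩ, so the source sees R₁ + R₂‖R_L = 84.82 kΩ.
I = 9.77 V / 84.82 kΩ = 0.115 mA.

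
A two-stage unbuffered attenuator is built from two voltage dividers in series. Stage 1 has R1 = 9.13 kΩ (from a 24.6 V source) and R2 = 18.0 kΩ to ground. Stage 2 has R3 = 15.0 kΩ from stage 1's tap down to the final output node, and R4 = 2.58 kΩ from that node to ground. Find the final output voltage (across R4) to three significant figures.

V_out ≈ 1.78 V

Stage 2 presents R3+R4 = 17.58 kΩ as a load on stage 1's tap.
Stage 1's lower leg becomes R2‖(R3+R4) = 8.894 kΩ, so V_mid = 24.6 × 8.894/18.02 = 12.14 V.
Stage 2 is itself unloaded: V_out = V_mid × R4/(R3+R4) = 12.14 × 2.58/17.58 = 1.78 V.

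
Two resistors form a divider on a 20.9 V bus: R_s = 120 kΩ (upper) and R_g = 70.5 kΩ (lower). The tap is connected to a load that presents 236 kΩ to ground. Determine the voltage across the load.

The load sits in parallel with R_g: R_g‖R_L = (70.5 × 236) / (70.5 + 236) = 54.28 kΩ.
V_out = 20.9 × 54.28 / (120 + 54.28) = 20.9 × 54.28/174.3 = 6.51 V.
(Unloaded it would have been 7.73 V.)

V_out ≈ 6.51 V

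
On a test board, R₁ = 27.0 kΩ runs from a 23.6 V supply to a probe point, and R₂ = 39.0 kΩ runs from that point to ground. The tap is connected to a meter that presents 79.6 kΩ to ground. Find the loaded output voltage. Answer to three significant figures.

The load sits in parallel with R₂: R₂‖R_L = (39.0 × 79.6) / (39.0 + 79.6) = 26.18 kΩ.
V_out = 23.6 × 26.18 / (27.0 + 26.18) = 23.6 × 26.18/53.18 = 11.6 V.

V_out ≈ 11.6 V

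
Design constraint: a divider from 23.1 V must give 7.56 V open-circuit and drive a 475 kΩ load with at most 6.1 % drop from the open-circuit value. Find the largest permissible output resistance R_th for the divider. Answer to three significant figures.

Loading drop = R_th/(R_th + R_L) ≤ 0.0610, so R_th ≤ R_L · ε/(1−ε) = 475 kΩ × 0.0610/0.9390 = 30.9 kΩ.
(Any R1, R2 with R2/(R1+R2) = 0.327 and R1‖R2 ≤ 30.9 kΩ will meet the spec.)

R_th ≤ 30.9 kΩ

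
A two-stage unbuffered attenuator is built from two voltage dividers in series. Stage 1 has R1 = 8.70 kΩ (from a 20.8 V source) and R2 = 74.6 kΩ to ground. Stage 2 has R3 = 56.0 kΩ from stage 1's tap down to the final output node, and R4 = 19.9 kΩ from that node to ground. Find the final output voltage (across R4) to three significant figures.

Stage 2 presents R3+R4 = 75.90 kΩ as a load on stage 1's tap.
Stage 1's lower leg becomes R2‖(R3+R4) = 37.62 kΩ, so V_mid = 20.8 × 37.62/46.32 = 16.89 V.
Stage 2 is itself unloaded: V_out = V_mid × R4/(R3+R4) = 16.89 × 19.9/75.90 = 4.43 V.

V_out ≈ 4.43 V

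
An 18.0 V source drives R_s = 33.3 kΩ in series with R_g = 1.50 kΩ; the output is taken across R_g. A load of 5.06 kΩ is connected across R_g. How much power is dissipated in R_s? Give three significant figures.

Total resistance from the source is R_s + (R_g‖R_L) = 34.46 kΩ, so I = 18.0/34.46 kΩ = 0.5224 mA.
P = I²·R_s = (0.5224 mA)² × 33.3 kΩ = 9.09 mW.

P ≈ 9.09 mW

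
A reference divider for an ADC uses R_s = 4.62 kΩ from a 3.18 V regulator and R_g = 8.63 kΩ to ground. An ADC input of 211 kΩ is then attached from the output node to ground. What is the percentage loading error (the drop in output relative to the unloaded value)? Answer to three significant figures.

The divider's output (Thévenin) resistance is R_s‖R_g = 3.009 kΩ.
Fractional drop under load = R_th/(R_th + R_L) = 3.009 / (3.009 + 211) = 0.01406.
So the output falls by 1.41 %.

1.41 %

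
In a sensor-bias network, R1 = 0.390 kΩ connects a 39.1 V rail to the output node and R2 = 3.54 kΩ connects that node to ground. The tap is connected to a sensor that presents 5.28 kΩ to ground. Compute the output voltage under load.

The load sits in parallel with R2: R2‖R_L = (3540 × 5280) / (3540 + 5280) = 2119 Ω.
V_out = 39.1 × 2119 / (390 + 2119) = 39.1 × 2119/2509 = 33.0 V.

V_out ≈ 33.0 V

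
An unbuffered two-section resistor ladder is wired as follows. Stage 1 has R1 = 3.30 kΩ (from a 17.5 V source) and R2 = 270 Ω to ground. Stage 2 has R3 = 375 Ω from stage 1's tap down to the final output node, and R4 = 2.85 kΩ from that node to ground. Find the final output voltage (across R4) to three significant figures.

V_out ≈ 1.09 V

Stage 2 presents R3+R4 = 3225 Ω as a load on stage 1's tap.
Stage 1's lower leg becomes R2‖(R3+R4) = 249.1 Ω, so V_mid = 17.5 × 249.1/3549 = 1.228 V.
Stage 2 is itself unloaded: V_out = V_mid × R4/(R3+R4) = 1.228 × 2850/3225 = 1.09 V.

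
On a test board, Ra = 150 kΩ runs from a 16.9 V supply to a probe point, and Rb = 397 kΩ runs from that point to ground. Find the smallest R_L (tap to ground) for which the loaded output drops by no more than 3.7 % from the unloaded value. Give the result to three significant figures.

R_L(min) ≈ 2.83 MΩ

Output resistance R_th = Ra‖Rb = (150 × 397)/547.0 = 108.9 kΩ.
The fractional drop is R_th/(R_th + R_L); requiring this ≤ 0.0370 gives R_L ≥ R_th(1/0.0370 − 1) = 108.9 × 26.03 = 2.83 MΩ.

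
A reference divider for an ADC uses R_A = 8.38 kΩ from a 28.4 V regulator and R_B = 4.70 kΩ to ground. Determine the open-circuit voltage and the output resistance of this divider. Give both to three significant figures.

V_th = 10.2 V, R_th = 3.01 kΩ

V_th is the open-circuit tap voltage: 28.4 × 4.70/(8.38 + 4.70) = 10.2 V.
With the supply zeroed, R_A and R_B appear in parallel from the tap: R_th = R_A‖R_B = (8.38 × 4.70)/13.08 = 3.01 kΩ.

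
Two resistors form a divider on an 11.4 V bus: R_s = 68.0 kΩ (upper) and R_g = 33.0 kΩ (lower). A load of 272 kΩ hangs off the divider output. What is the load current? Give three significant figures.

I_L ≈ 0.0127 mA

R_g‖R_L = 29.43 kΩ; V_out = 11.4 × 29.43/97.43 = 3.443 V.
I_L = V_out / R_L = 3.443 / 272 kΩ = 0.0127 mA.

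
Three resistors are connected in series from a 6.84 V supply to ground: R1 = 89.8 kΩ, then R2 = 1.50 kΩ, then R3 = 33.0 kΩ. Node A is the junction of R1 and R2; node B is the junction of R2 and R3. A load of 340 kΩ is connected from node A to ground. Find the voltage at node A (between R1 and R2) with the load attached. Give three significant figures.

Below node A the series string R2+R3 = 34.50 kΩ sits in parallel with the 340 kΩ load: 31.32 kΩ.
V_A = 6.84 × 31.32/(89.8 + 31.32) = 1.77 V.

V ≈ 1.77 V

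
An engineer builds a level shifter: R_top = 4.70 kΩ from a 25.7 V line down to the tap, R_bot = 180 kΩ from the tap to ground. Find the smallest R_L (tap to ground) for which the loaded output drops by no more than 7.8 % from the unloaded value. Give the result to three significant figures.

Output resistance R_th = R_top‖R_bot = (4.70 × 180)/184.7 = 4.580 kΩ.
The fractional drop is R_th/(R_th + R_L); requiring this ≤ 0.0780 gives R_L ≥ R_th(1/0.0780 − 1) = 4.580 × 11.82 = 54.1 kΩ.

R_L(min) ≈ 54.1 kΩ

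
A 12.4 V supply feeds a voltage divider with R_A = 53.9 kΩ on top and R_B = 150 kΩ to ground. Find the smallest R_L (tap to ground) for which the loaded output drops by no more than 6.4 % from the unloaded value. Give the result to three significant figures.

Output resistance R_th = R_A‖R_B = (53.9 × 150)/203.9 = 39.65 kΩ.
The fractional drop is R_th/(R_th + R_L); requiring this ≤ 0.0640 gives R_L ≥ R_th(1/0.0640 − 1) = 39.65 × 14.62 = 580 kΩ.

R_L(min) ≈ 580 kΩ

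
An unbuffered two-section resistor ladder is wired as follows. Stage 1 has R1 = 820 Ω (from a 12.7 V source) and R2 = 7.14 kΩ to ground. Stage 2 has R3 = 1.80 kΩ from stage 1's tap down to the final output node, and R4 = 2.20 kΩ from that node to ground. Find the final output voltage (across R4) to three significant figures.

Stage 2 presents R3+R4 = 4000 Ω as a load on stage 1's tap.
Stage 1's lower leg becomes R2‖(R3+R4) = 2564 Ω, so V_mid = 12.7 × 2564/3384 = 9.622 V.
Stage 2 is itself unloaded: V_out = V_mid × R4/(R3+R4) = 9.622 × 2200/4000 = 5.29 V.

V_out ≈ 5.29 V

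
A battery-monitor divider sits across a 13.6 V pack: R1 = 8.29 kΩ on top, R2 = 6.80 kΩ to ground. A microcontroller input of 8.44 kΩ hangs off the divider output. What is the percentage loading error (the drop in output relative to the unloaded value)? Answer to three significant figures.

30.7 %

The divider's output (Thévenin) resistance is R1‖R2 = 3.736 kΩ.
Fractional drop under load = R_th/(R_th + R_L) = 3.736 / (3.736 + 8.44) = 0.3068.
So the output falls by 30.7 %.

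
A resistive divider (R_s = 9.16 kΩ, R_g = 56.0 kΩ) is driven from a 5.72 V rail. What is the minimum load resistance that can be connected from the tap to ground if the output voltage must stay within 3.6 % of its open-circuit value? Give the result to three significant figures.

R_L(min) ≈ 211 kΩ

Output resistance R_th = R_s‖R_g = (9.16 × 56.0)/65.16 = 7.872 kΩ.
The fractional drop is R_th/(R_th + R_L); requiring this ≤ 0.0360 gives R_L ≥ R_th(1/0.0360 − 1) = 7.872 × 26.78 = 211 kΩ.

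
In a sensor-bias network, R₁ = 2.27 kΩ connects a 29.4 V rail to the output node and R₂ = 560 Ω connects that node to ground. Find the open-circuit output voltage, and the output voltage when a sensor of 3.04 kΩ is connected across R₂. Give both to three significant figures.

Open-circuit: V = 29.4 × 560/(2270 + 560) = 5.82 V.
With the load, R₂ becomes R₂‖R_L = 472.9 Ω, so V = 29.4 × 472.9/2743 = 5.07 V.

Unloaded: 5.82 V; loaded: 5.07 V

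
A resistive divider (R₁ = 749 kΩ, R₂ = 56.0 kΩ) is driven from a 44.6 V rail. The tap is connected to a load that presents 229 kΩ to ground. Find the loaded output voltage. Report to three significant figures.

V_out ≈ 2.53 V

The load sits in parallel with R₂: R₂‖R_L = (56.0 × 229) / (56.0 + 229) = 45.00 kΩ.
V_out = 44.6 × 45.00 / (749 + 45.00) = 44.6 × 45.00/794.0 = 2.53 V.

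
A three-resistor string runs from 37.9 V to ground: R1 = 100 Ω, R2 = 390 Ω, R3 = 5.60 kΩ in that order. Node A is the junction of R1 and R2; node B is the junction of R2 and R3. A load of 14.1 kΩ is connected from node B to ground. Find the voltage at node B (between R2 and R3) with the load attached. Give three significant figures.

At node B, R3 is in parallel with the load: R3‖R_L = 4008 Ω.
Below node A the resistance is R2 + (R3‖R_L) = 4398 Ω, so V_A = 37.9 × 4398/4498 = 37.06 V.
Then V_B = V_A × (R3‖R_L)/(R2 + R3‖R_L) = 37.06 × 4008/4398 = 33.8 V.

V ≈ 33.8 V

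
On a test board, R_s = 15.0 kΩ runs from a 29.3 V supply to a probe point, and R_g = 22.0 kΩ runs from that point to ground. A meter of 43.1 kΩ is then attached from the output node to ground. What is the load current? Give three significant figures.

I_L ≈ 0.335 mA

R_g‖R_L = 14.57 kΩ; V_out = 29.3 × 14.57/29.57 = 14.43 V.
I_L = V_out / R_L = 14.43 / 43.1 kΩ = 0.335 mA.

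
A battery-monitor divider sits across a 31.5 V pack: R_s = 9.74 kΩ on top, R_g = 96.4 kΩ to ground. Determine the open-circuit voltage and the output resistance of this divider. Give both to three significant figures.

V_th is the open-circuit tap voltage: 31.5 × 96.4/(9.74 + 96.4) = 28.6 V.
With the supply zeroed, R_s and R_g appear in parallel from the tap: R_th = R_s‖R_g = (9.74 × 96.4)/106.1 = 8.85 kΩ.

V_th = 28.6 V, R_th = 8.85 kΩ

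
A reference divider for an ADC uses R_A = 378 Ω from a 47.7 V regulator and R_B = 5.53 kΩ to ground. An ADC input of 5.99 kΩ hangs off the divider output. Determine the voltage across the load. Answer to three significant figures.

V_out ≈ 42.2 V

The load sits in parallel with R_B: R_B‖R_L = (5530 × 5990) / (5530 + 5990) = 2875 Ω.
V_out = 47.7 × 2875 / (378 + 2875) = 47.7 × 2875/3253 = 42.2 V.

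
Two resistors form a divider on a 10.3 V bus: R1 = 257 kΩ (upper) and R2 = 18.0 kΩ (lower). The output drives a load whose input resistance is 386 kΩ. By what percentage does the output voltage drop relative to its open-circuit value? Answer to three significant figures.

4.18 %

The divider's output (Thévenin) resistance is R1‖R2 = 16.82 kΩ.
Fractional drop under load = R_th/(R_th + R_L) = 16.82 / (16.82 + 386) = 0.04176.
So the output falls by 4.18 %.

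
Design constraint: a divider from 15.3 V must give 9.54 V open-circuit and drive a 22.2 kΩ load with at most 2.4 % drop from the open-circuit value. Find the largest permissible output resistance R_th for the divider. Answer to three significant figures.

Loading drop = R_th/(R_th + R_L) ≤ 0.0240, so R_th ≤ R_L · ε/(1−ε) = 22.2 kΩ × 0.0240/0.9760 = 546 Ω.

R_th ≤ 546 Ω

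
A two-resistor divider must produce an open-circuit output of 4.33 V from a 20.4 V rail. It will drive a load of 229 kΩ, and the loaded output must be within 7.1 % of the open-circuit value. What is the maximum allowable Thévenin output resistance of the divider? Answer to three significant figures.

R_th ≤ 17.5 kΩ

Loading drop = R_th/(R_th + R_L) ≤ 0.0710, so R_th ≤ R_L · ε/(1−ε) = 229 kΩ × 0.0710/0.9290 = 17.5 kΩ.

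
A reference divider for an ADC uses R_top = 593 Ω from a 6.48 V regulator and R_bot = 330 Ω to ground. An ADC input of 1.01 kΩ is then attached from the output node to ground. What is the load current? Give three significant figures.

I_L ≈ 1.90 mA

R_bot‖R_L = 248.7 Ω; V_out = 6.48 × 248.7/841.7 = 1.915 V.
I_L = V_out / R_L = 1.915 / 1.01 kΩ = 1.90 mA.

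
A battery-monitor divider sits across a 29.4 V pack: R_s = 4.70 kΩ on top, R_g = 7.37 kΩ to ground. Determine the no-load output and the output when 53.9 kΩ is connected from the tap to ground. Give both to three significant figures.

Unloaded: 18.0 V; loaded: 17.0 V

Open-circuit: V = 29.4 × 7.37/(4.70 + 7.37) = 18.0 V.
With the load, R_g becomes R_g‖R_L = 6.483 kΩ, so V = 29.4 × 6.483/11.18 = 17.0 V.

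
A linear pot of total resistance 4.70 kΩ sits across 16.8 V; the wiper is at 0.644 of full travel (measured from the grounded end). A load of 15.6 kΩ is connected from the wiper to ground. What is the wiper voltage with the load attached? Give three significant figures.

The wiper splits the pot into (1−α)R = 1.673 kΩ above and αR = 3.027 kΩ below.
Lower section ‖ load = 2.535 kΩ.
V_wiper = 16.8 × 2.535/(1.673 + 2.535) = 10.1 V.

V ≈ 10.1 V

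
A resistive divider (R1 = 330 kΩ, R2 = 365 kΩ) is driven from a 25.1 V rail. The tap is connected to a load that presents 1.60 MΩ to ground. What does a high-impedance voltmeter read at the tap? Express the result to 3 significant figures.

The load sits in parallel with R2: R2‖R_L = (365 × 1600) / (365 + 1600) = 297.2 kΩ.
V_out = 25.1 × 297.2 / (330 + 297.2) = 25.1 × 297.2/627.2 = 11.9 V.

V_out ≈ 11.9 V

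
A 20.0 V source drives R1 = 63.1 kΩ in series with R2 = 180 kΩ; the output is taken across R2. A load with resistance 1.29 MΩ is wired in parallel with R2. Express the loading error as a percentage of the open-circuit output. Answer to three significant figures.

The divider's output (Thévenin) resistance is R1‖R2 = 46.72 kΩ.
Fractional drop under load = R_th/(R_th + R_L) = 46.72 / (46.72 + 1290) = 0.03495.
So the output falls by 3.50 %.

3.50 %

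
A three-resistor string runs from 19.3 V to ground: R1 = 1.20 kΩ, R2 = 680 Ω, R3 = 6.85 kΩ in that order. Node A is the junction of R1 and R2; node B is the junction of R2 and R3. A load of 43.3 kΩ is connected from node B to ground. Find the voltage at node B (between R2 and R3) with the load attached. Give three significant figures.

V ≈ 14.6 V

At node B, R3 is in parallel with the load: R3‖R_L = 5914 Ω.
Below node A the resistance is R2 + (R3‖R_L) = 6594 Ω, so V_A = 19.3 × 6594/7794 = 16.33 V.
Then V_B = V_A × (R3‖R_L)/(R2 + R3‖R_L) = 16.33 × 5914/6594 = 14.6 V.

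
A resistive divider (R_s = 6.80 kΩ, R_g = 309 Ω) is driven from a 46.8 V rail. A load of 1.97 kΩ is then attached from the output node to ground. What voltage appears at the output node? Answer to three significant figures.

The load sits in parallel with R_g: R_g‖R_L = (309 × 1970) / (309 + 1970) = 267.1 Ω.
V_out = 46.8 × 267.1 / (6800 + 267.1) = 46.8 × 267.1/7067 = 1.77 V.

V_out ≈ 1.77 V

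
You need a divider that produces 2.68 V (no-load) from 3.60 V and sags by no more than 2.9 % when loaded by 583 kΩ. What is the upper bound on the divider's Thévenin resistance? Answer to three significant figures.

Loading drop = R_th/(R_th + R_L) ≤ 0.0290, so R_th ≤ R_L · ε/(1−ε) = 583 kΩ × 0.0290/0.9710 = 17.4 kΩ.
(Any R1, R2 with R2/(R1+R2) = 0.744 and R1‖R2 ≤ 17.4 kΩ will meet the spec.)

R_th ≤ 17.4 kΩ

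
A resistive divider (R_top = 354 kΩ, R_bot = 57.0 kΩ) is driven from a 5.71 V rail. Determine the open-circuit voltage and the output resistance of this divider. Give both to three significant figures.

V_th = 0.792 V, R_th = 49.1 kΩ

V_th is the open-circuit tap voltage: 5.71 × 57.0/(354 + 57.0) = 0.792 V.
With the supply zeroed, R_top and R_bot appear in parallel from the tap: R_th = R_top‖R_bot = (354 × 57.0)/411.0 = 49.1 kΩ.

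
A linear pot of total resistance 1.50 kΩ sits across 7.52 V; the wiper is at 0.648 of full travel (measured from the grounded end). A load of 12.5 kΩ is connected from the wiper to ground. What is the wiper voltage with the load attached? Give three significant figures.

V ≈ 4.74 V

The wiper splits the pot into (1−α)R = 528.0 Ω above and αR = 972.0 Ω below.
Lower section ‖ load = 901.9 Ω.
V_wiper = 7.52 × 901.9/(528.0 + 901.9) = 4.74 V.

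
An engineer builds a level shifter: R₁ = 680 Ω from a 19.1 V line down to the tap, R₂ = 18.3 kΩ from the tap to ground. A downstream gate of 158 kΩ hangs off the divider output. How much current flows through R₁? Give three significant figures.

R₂‖R_L = 16400 Ω, so the source sees R₁ + R₂‖R_L = 17080 Ω.
I = 19.1 V / 17080 Ω = 1.12 mA.

I ≈ 1.12 mA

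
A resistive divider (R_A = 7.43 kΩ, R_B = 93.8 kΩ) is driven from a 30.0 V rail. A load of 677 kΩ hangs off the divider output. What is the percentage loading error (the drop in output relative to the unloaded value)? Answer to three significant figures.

The divider's output (Thévenin) resistance is R_A‖R_B = 6.885 kΩ.
Fractional drop under load = R_th/(R_th + R_L) = 6.885 / (6.885 + 677) = 0.01007.
So the output falls by 1.01 %.

1.01 %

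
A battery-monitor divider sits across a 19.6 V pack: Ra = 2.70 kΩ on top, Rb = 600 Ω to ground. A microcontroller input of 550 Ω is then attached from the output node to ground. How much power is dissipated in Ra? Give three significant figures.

Total resistance from the source is Ra + (Rb‖R_L) = 2987 Ω, so I = 19.6/2987 Ω = 6.562 mA.
P = I²·Ra = (6.562 mA)² × 2.70 kΩ = 116 mW.

P ≈ 116 mW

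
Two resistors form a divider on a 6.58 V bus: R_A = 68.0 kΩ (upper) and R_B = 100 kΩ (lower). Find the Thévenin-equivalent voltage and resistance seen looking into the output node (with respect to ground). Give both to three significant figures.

V_th is the open-circuit tap voltage: 6.58 × 100/(68.0 + 100) = 3.92 V.
With the supply zeroed, R_A and R_B appear in parallel from the tap: R_th = R_A‖R_B = (68.0 × 100)/168.0 = 40.5 kΩ.

V_th = 3.92 V, R_th = 40.5 kΩ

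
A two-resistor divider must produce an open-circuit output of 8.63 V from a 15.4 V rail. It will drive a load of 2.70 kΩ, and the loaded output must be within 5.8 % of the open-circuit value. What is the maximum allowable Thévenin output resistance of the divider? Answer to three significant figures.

Loading drop = R_th/(R_th + R_L) ≤ 0.0580, so R_th ≤ R_L · ε/(1−ε) = 2.70 kΩ × 0.0580/0.9420 = 166 Ω.

R_th ≤ 166 Ω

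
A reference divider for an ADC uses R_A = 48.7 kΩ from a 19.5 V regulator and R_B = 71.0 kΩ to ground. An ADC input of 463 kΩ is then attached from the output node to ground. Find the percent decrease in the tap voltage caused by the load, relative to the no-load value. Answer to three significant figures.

The divider's output (Thévenin) resistance is R_A‖R_B = 28.89 kΩ.
Fractional drop under load = R_th/(R_th + R_L) = 28.89 / (28.89 + 463) = 0.05873.
So the output falls by 5.87 %.

5.87 %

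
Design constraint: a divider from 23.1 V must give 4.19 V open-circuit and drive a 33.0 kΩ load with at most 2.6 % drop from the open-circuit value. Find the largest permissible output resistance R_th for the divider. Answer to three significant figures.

Loading drop = R_th/(R_th + R_L) ≤ 0.0260, so R_th ≤ R_L · ε/(1−ε) = 33.0 kΩ × 0.0260/0.9740 = 881 Ω.

R_th ≤ 881 Ω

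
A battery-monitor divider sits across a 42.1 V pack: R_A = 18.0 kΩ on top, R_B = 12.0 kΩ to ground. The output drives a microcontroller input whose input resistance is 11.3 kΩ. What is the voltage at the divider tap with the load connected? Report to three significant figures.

V_out ≈ 10.3 V

The load sits in parallel with R_B: R_B‖R_L = (12.0 × 11.3) / (12.0 + 11.3) = 5.820 kΩ.
V_out = 42.1 × 5.820 / (18.0 + 5.820) = 42.1 × 5.820/23.82 = 10.3 V.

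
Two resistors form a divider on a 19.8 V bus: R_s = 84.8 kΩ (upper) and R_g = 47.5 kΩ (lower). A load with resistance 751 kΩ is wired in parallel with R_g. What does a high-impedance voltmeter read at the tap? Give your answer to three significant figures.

V_out ≈ 6.83 V

The load sits in parallel with R_g: R_g‖R_L = (47.5 × 751) / (47.5 + 751) = 44.67 kΩ.
V_out = 19.8 × 44.67 / (84.8 + 44.67) = 19.8 × 44.67/129.5 = 6.83 V.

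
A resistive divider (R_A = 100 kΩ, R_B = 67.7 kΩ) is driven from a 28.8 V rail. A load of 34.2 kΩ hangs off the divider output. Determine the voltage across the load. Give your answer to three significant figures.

The load sits in parallel with R_B: R_B‖R_L = (67.7 × 34.2) / (67.7 + 34.2) = 22.72 kΩ.
V_out = 28.8 × 22.72 / (100 + 22.72) = 28.8 × 22.72/122.7 = 5.33 V.
(Unloaded it would have been 11.6 V.)

V_out ≈ 5.33 V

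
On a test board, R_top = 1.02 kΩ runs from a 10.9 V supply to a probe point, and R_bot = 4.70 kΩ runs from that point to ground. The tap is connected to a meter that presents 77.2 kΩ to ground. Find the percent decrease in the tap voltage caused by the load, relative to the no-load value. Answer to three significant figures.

The divider's output (Thévenin) resistance is R_top‖R_bot = 0.8381 kΩ.
Fractional drop under load = R_th/(R_th + R_L) = 0.8381 / (0.8381 + 77.2) = 0.01074.
So the output falls by 1.07 %.

1.07 %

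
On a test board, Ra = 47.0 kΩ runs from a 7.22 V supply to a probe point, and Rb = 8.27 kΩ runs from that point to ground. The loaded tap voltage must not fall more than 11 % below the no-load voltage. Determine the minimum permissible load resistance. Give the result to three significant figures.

R_L(min) ≈ 56.9 kΩ

Output resistance R_th = Ra‖Rb = (47.0 × 8.27)/55.27 = 7.033 kΩ.
The fractional drop is R_th/(R_th + R_L); requiring this ≤ 0.110 gives R_L ≥ R_th(1/0.110 − 1) = 7.033 × 8.091 = 56.9 kΩ.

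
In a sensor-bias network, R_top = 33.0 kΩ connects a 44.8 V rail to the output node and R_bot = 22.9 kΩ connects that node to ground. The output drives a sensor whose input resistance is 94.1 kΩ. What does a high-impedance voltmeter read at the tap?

V_out ≈ 16.0 V

The load sits in parallel with R_bot: R_bot‖R_L = (22.9 × 94.1) / (22.9 + 94.1) = 18.42 kΩ.
V_out = 44.8 × 18.42 / (33.0 + 18.42) = 44.8 × 18.42/51.42 = 16.0 V.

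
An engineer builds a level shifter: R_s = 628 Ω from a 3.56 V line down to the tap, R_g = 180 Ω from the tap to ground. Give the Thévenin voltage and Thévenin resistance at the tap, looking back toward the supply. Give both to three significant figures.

V_th is the open-circuit tap voltage: 3.56 × 180/(628 + 180) = 0.793 V.
With the supply zeroed, R_s and R_g appear in parallel from the tap: R_th = R_s‖R_g = (628 × 180)/808.0 = 140 Ω.

V_th = 0.793 V, R_th = 140 Ω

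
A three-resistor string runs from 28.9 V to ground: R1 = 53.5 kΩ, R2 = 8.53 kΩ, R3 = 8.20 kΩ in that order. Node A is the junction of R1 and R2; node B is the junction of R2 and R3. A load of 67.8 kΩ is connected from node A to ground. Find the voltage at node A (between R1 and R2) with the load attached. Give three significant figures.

V ≈ 5.80 V

Below node A the series string R2+R3 = 16.73 kΩ sits in parallel with the 67.8 kΩ load: 13.42 kΩ.
V_A = 28.9 × 13.42/(53.5 + 13.42) = 5.80 V.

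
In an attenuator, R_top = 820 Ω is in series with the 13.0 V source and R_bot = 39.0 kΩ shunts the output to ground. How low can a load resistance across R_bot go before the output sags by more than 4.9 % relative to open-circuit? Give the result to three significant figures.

Output resistance R_th = R_top‖R_bot = (820 × 39000)/39820 = 803.1 Ω.
The fractional drop is R_th/(R_th + R_L); requiring this ≤ 0.0490 gives R_L ≥ R_th(1/0.0490 − 1) = 803.1 × 19.41 = 15.6 kΩ.

R_L(min) ≈ 15.6 kΩ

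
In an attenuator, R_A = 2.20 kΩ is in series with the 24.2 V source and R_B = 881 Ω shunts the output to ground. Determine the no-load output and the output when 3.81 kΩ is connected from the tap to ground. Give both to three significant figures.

Open-circuit: V = 24.2 × 881/(2200 + 881) = 6.92 V.
With the load, R_B becomes R_B‖R_L = 715.5 Ω, so V = 24.2 × 715.5/2916 = 5.94 V.

Unloaded: 6.92 V; loaded: 5.94 V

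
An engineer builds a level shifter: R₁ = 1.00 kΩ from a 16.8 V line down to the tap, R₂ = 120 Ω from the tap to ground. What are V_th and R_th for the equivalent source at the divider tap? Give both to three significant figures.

V_th is the open-circuit tap voltage: 16.8 × 120/(1000 + 120) = 1.80 V.
With the supply zeroed, R₁ and R₂ appear in parallel from the tap: R_th = R₁‖R₂ = (1000 × 120)/1120 = 107 Ω.

V_th = 1.80 V, R_th = 107 Ω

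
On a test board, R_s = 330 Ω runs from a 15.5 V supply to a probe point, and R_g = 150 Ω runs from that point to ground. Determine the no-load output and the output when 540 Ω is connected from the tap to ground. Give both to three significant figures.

Open-circuit: V = 15.5 × 150/(330 + 150) = 4.84 V.
With the load, R_g becomes R_g‖R_L = 117.4 Ω, so V = 15.5 × 117.4/447.4 = 4.07 V.

Unloaded: 4.84 V; loaded: 4.07 V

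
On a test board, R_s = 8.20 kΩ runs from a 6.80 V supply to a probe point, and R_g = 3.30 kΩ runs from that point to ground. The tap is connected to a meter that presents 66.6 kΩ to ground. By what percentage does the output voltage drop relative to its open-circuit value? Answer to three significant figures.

The divider's output (Thévenin) resistance is R_s‖R_g = 2.353 kΩ.
Fractional drop under load = R_th/(R_th + R_L) = 2.353 / (2.353 + 66.6) = 0.03413.
So the output falls by 3.41 %.

3.41 %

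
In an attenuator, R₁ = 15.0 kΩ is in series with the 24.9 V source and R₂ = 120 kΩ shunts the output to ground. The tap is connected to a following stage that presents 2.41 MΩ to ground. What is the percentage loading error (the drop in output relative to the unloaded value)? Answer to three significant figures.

The divider's output (Thévenin) resistance is R₁‖R₂ = 13.33 kΩ.
Fractional drop under load = R_th/(R_th + R_L) = 13.33 / (13.33 + 2410) = 0.005502.
So the output falls by 0.550 %.

0.550 %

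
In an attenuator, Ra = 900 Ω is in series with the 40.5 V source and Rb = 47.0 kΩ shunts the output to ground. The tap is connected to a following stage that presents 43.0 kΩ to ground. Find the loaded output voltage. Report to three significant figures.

V_out ≈ 38.9 V

The load sits in parallel with Rb: Rb‖R_L = (47000 × 43000) / (47000 + 43000) = 22460 Ω.
V_out = 40.5 × 22460 / (900 + 22460) = 40.5 × 22460/23360 = 38.9 V.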